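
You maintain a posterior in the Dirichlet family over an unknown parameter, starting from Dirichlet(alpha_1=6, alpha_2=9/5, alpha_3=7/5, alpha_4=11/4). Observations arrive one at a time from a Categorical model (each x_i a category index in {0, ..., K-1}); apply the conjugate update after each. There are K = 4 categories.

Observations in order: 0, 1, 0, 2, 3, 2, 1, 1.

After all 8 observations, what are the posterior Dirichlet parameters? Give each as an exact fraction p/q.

obs 1: x=0 → posterior Dirichlet(7, 9/5, 7/5, 11/4)
obs 2: x=1 → posterior Dirichlet(7, 14/5, 7/5, 11/4)
obs 3: x=0 → posterior Dirichlet(8, 14/5, 7/5, 11/4)
obs 4: x=2 → posterior Dirichlet(8, 14/5, 12/5, 11/4)
obs 5: x=3 → posterior Dirichlet(8, 14/5, 12/5, 15/4)
obs 6: x=2 → posterior Dirichlet(8, 14/5, 17/5, 15/4)
obs 7: x=1 → posterior Dirichlet(8, 19/5, 17/5, 15/4)
obs 8: x=1 → posterior Dirichlet(8, 24/5, 17/5, 15/4)

alpha_1=8, alpha_2=24/5, alpha_3=17/5, alpha_4=15/4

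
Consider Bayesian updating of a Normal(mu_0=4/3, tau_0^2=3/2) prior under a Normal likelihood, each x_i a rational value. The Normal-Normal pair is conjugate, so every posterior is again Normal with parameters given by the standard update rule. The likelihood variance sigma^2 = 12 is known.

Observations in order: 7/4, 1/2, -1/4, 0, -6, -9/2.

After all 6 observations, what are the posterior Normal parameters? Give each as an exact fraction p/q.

obs 1: x=7/4 → posterior Normal(149/108, 4/3)
obs 2: x=1/2 → posterior Normal(31/24, 6/5)
obs 3: x=-1/4 → posterior Normal(38/33, 12/11)
obs 4: x=0 → posterior Normal(19/18, 1)
obs 5: x=-6 → posterior Normal(20/39, 12/13)
obs 6: x=-9/2 → posterior Normal(13/84, 6/7)

mu_0=13/84, tau_0^2=6/7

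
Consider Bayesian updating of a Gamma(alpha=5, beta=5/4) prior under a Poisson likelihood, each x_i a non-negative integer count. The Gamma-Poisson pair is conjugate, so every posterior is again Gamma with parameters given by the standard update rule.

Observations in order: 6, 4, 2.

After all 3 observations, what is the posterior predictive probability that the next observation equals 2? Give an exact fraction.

225009351233083599856144/1472055182259002902842309

obs 1: x=6 → posterior Gamma(11, 9/4)
obs 2: x=4 → posterior Gamma(15, 13/4)
obs 3: x=2 → posterior Gamma(17, 17/4)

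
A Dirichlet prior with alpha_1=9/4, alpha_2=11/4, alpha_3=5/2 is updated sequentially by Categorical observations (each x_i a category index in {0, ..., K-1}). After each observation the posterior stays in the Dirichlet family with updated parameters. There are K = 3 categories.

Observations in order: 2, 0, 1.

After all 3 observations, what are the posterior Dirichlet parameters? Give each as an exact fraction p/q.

obs 1: x=2 → posterior Dirichlet(9/4, 11/4, 7/2)
obs 2: x=0 → posterior Dirichlet(13/4, 11/4, 7/2)
obs 3: x=1 → posterior Dirichlet(13/4, 15/4, 7/2)

alpha_1=13/4, alpha_2=15/4, alpha_3=7/2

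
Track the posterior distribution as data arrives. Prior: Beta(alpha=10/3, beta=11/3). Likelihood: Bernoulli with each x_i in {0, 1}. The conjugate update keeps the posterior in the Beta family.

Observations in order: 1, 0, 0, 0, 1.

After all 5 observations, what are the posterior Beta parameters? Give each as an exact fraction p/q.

obs 1: x=1 → posterior Beta(13/3, 11/3)
obs 2: x=0 → posterior Beta(13/3, 14/3)
obs 3: x=0 → posterior Beta(13/3, 17/3)
obs 4: x=0 → posterior Beta(13/3, 20/3)
obs 5: x=1 → posterior Beta(16/3, 20/3)

alpha=16/3, beta=20/3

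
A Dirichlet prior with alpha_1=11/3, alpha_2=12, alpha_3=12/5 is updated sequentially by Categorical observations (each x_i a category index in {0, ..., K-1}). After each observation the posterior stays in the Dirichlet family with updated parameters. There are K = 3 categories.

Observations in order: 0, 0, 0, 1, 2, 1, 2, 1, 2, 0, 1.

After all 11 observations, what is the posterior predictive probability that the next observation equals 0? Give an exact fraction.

obs 1: x=0 → posterior Dirichlet(14/3, 12, 12/5)
obs 2: x=0 → posterior Dirichlet(17/3, 12, 12/5)
obs 3: x=0 → posterior Dirichlet(20/3, 12, 12/5)
obs 4: x=1 → posterior Dirichlet(20/3, 13, 12/5)
obs 5: x=2 → posterior Dirichlet(20/3, 13, 17/5)
obs 6: x=1 → posterior Dirichlet(20/3, 14, 17/5)
obs 7: x=2 → posterior Dirichlet(20/3, 14, 22/5)
obs 8: x=1 → posterior Dirichlet(20/3, 15, 22/5)
obs 9: x=2 → posterior Dirichlet(20/3, 15, 27/5)
obs 10: x=0 → posterior Dirichlet(23/3, 15, 27/5)
obs 11: x=1 → posterior Dirichlet(23/3, 16, 27/5)

115/436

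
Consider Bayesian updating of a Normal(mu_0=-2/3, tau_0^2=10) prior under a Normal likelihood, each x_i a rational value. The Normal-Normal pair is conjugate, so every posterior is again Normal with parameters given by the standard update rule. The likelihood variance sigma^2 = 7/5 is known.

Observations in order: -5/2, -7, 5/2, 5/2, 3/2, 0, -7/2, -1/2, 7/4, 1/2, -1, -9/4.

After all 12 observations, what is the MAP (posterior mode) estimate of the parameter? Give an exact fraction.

-2/3

obs 1: x=-5/2 → posterior Normal(-389/171, 70/57)
obs 2: x=-7 → posterior Normal(-1439/321, 70/107)
obs 3: x=5/2 → posterior Normal(-1064/471, 70/157)
obs 4: x=5/2 → posterior Normal(-689/621, 70/207)
obs 5: x=3/2 → posterior Normal(-464/771, 70/257)
obs 6: x=0 → posterior Normal(-464/921, 70/307)
obs 7: x=-7/2 → posterior Normal(-989/1071, 10/51)
obs 8: x=-1/2 → posterior Normal(-1064/1221, 70/407)
obs 9: x=7/4 → posterior Normal(-1603/2742, 70/457)
obs 10: x=1/2 → posterior Normal(-1453/3042, 70/507)
obs 11: x=-1 → posterior Normal(-1753/3342, 70/557)
obs 12: x=-9/4 → posterior Normal(-2/3, 70/607)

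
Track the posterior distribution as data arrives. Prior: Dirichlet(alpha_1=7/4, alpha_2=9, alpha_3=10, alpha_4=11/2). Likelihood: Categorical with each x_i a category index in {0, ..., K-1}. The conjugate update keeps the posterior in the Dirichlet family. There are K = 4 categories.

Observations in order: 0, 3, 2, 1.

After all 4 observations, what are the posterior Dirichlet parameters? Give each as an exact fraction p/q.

obs 1: x=0 → posterior Dirichlet(11/4, 9, 10, 11/2)
obs 2: x=3 → posterior Dirichlet(11/4, 9, 10, 13/2)
obs 3: x=2 → posterior Dirichlet(11/4, 9, 11, 13/2)
obs 4: x=1 → posterior Dirichlet(11/4, 10, 11, 13/2)

alpha_1=11/4, alpha_2=10, alpha_3=11, alpha_4=13/2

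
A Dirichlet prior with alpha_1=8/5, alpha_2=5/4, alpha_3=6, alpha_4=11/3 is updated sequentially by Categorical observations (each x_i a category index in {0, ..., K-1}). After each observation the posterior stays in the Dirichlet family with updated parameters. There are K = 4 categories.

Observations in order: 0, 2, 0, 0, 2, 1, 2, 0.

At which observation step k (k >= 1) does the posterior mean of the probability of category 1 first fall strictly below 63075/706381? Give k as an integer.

k = 2

obs 1: x=0 → posterior Dirichlet(13/5, 5/4, 6, 11/3)
obs 2: x=2 → posterior Dirichlet(13/5, 5/4, 7, 11/3)
obs 3: x=0 → posterior Dirichlet(18/5, 5/4, 7, 11/3)
obs 4: x=0 → posterior Dirichlet(23/5, 5/4, 7, 11/3)
obs 5: x=2 → posterior Dirichlet(23/5, 5/4, 8, 11/3)
obs 6: x=1 → posterior Dirichlet(23/5, 9/4, 8, 11/3)
obs 7: x=2 → posterior Dirichlet(23/5, 9/4, 9, 11/3)
obs 8: x=0 → posterior Dirichlet(28/5, 9/4, 9, 11/3)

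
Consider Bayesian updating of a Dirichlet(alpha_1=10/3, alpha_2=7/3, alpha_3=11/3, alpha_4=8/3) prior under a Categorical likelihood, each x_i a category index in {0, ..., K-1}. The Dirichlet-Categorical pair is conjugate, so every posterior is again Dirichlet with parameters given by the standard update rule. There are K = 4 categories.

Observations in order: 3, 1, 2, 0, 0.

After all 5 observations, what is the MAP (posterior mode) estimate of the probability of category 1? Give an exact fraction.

obs 1: x=3 → posterior Dirichlet(10/3, 7/3, 11/3, 11/3)
obs 2: x=1 → posterior Dirichlet(10/3, 10/3, 11/3, 11/3)
obs 3: x=2 → posterior Dirichlet(10/3, 10/3, 14/3, 11/3)
obs 4: x=0 → posterior Dirichlet(13/3, 10/3, 14/3, 11/3)
obs 5: x=0 → posterior Dirichlet(16/3, 10/3, 14/3, 11/3)

7/39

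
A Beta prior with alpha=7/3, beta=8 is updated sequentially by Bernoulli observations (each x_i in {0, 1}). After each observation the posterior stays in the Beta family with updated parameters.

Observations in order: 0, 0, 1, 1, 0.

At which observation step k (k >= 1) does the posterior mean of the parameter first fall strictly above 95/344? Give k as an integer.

k = 4

obs 1: x=0 → posterior Beta(7/3, 9)
obs 2: x=0 → posterior Beta(7/3, 10)
obs 3: x=1 → posterior Beta(10/3, 10)
obs 4: x=1 → posterior Beta(13/3, 10)
obs 5: x=0 → posterior Beta(13/3, 11)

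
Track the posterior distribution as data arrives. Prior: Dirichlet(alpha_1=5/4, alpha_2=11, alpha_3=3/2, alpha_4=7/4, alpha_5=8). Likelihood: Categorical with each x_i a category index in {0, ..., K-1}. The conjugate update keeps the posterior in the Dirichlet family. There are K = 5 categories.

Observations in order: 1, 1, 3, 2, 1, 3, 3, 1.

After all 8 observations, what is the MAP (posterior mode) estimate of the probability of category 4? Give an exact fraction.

14/53

obs 1: x=1 → posterior Dirichlet(5/4, 12, 3/2, 7/4, 8)
obs 2: x=1 → posterior Dirichlet(5/4, 13, 3/2, 7/4, 8)
obs 3: x=3 → posterior Dirichlet(5/4, 13, 3/2, 11/4, 8)
obs 4: x=2 → posterior Dirichlet(5/4, 13, 5/2, 11/4, 8)
obs 5: x=1 → posterior Dirichlet(5/4, 14, 5/2, 11/4, 8)
obs 6: x=3 → posterior Dirichlet(5/4, 14, 5/2, 15/4, 8)
obs 7: x=3 → posterior Dirichlet(5/4, 14, 5/2, 19/4, 8)
obs 8: x=1 → posterior Dirichlet(5/4, 15, 5/2, 19/4, 8)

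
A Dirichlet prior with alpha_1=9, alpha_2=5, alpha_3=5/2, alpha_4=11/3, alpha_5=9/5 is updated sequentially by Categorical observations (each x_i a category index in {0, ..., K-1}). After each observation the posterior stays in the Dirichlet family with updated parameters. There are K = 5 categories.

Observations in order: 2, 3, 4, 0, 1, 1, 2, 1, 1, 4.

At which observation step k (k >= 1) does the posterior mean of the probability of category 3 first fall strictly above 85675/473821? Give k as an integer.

obs 1: x=2 → posterior Dirichlet(9, 5, 7/2, 11/3, 9/5)
obs 2: x=3 → posterior Dirichlet(9, 5, 7/2, 14/3, 9/5)
obs 3: x=4 → posterior Dirichlet(9, 5, 7/2, 14/3, 14/5)
obs 4: x=0 → posterior Dirichlet(10, 5, 7/2, 14/3, 14/5)
obs 5: x=1 → posterior Dirichlet(10, 6, 7/2, 14/3, 14/5)
obs 6: x=1 → posterior Dirichlet(10, 7, 7/2, 14/3, 14/5)
obs 7: x=2 → posterior Dirichlet(10, 7, 9/2, 14/3, 14/5)
obs 8: x=1 → posterior Dirichlet(10, 8, 9/2, 14/3, 14/5)
obs 9: x=1 → posterior Dirichlet(10, 9, 9/2, 14/3, 14/5)
obs 10: x=4 → posterior Dirichlet(10, 9, 9/2, 14/3, 19/5)

k = 2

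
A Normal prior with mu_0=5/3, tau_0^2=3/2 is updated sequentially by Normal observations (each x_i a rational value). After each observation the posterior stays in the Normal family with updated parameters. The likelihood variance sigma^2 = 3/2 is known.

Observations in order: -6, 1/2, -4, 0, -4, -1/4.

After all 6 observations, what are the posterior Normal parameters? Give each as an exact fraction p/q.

obs 1: x=-6 → posterior Normal(-13/6, 3/4)
obs 2: x=1/2 → posterior Normal(-23/18, 1/2)
obs 3: x=-4 → posterior Normal(-47/24, 3/8)
obs 4: x=0 → posterior Normal(-47/30, 3/10)
obs 5: x=-4 → posterior Normal(-71/36, 1/4)
obs 6: x=-1/4 → posterior Normal(-145/84, 3/14)

mu_0=-145/84, tau_0^2=3/14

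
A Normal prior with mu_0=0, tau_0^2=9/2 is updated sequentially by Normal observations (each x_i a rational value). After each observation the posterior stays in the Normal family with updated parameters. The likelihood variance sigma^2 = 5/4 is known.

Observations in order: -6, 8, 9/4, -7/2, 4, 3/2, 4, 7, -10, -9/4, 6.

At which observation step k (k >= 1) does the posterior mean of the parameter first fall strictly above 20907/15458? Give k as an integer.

obs 1: x=-6 → posterior Normal(-108/23, 45/46)
obs 2: x=8 → posterior Normal(36/41, 45/82)
obs 3: x=9/4 → posterior Normal(153/118, 45/118)
obs 4: x=-7/2 → posterior Normal(27/154, 45/154)
obs 5: x=4 → posterior Normal(9/10, 9/38)
obs 6: x=3/2 → posterior Normal(225/226, 45/226)
obs 7: x=4 → posterior Normal(369/262, 45/262)
obs 8: x=7 → posterior Normal(621/298, 45/298)
obs 9: x=-10 → posterior Normal(261/334, 45/334)
obs 10: x=-9/4 → posterior Normal(18/37, 9/74)
obs 11: x=6 → posterior Normal(198/203, 45/406)

k = 7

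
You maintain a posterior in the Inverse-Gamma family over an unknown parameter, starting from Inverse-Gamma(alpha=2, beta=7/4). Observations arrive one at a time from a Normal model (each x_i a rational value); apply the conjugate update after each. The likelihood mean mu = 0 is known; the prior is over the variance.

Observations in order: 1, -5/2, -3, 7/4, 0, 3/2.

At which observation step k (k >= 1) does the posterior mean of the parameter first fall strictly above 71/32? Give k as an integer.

obs 1: x=1 → posterior Inverse-Gamma(5/2, 9/4)
obs 2: x=-5/2 → posterior Inverse-Gamma(3, 43/8)
obs 3: x=-3 → posterior Inverse-Gamma(7/2, 79/8)
obs 4: x=7/4 → posterior Inverse-Gamma(4, 365/32)
obs 5: x=0 → posterior Inverse-Gamma(9/2, 365/32)
obs 6: x=3/2 → posterior Inverse-Gamma(5, 401/32)

k = 2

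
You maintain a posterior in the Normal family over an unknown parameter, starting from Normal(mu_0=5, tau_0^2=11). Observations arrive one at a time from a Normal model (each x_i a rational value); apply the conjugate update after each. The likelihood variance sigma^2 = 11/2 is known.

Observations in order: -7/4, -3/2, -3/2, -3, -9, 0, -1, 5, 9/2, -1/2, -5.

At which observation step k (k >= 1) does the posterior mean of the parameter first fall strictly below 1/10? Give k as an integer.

k = 2

obs 1: x=-7/4 → posterior Normal(1/2, 11/3)
obs 2: x=-3/2 → posterior Normal(-3/10, 11/5)
obs 3: x=-3/2 → posterior Normal(-9/14, 11/7)
obs 4: x=-3 → posterior Normal(-7/6, 11/9)
obs 5: x=-9 → posterior Normal(-57/22, 1)
obs 6: x=0 → posterior Normal(-57/26, 11/13)
obs 7: x=-1 → posterior Normal(-61/30, 11/15)
obs 8: x=5 → posterior Normal(-41/34, 11/17)
obs 9: x=9/2 → posterior Normal(-23/38, 11/19)
obs 10: x=-1/2 → posterior Normal(-25/42, 11/21)
obs 11: x=-5 → posterior Normal(-45/46, 11/23)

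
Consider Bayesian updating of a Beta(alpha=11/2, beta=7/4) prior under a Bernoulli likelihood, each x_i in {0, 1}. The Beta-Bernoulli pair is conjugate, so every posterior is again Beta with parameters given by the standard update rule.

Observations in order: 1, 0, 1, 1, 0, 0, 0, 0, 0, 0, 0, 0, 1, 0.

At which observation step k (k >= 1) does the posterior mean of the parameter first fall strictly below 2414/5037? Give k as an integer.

obs 1: x=1 → posterior Beta(13/2, 7/4)
obs 2: x=0 → posterior Beta(13/2, 11/4)
obs 3: x=1 → posterior Beta(15/2, 11/4)
obs 4: x=1 → posterior Beta(17/2, 11/4)
obs 5: x=0 → posterior Beta(17/2, 15/4)
obs 6: x=0 → posterior Beta(17/2, 19/4)
obs 7: x=0 → posterior Beta(17/2, 23/4)
obs 8: x=0 → posterior Beta(17/2, 27/4)
obs 9: x=0 → posterior Beta(17/2, 31/4)
obs 10: x=0 → posterior Beta(17/2, 35/4)
obs 11: x=0 → posterior Beta(17/2, 39/4)
obs 12: x=0 → posterior Beta(17/2, 43/4)
obs 13: x=1 → posterior Beta(19/2, 43/4)
obs 14: x=0 → posterior Beta(19/2, 47/4)

k = 11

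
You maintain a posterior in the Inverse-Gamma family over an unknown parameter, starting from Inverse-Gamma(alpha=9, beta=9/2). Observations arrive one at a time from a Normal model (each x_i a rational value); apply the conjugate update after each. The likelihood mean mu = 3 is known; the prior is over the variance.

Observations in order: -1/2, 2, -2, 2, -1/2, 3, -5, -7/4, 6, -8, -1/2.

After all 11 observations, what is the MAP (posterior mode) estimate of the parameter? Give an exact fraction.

obs 1: x=-1/2 → posterior Inverse-Gamma(19/2, 85/8)
obs 2: x=2 → posterior Inverse-Gamma(10, 89/8)
obs 3: x=-2 → posterior Inverse-Gamma(21/2, 189/8)
obs 4: x=2 → posterior Inverse-Gamma(11, 193/8)
obs 5: x=-1/2 → posterior Inverse-Gamma(23/2, 121/4)
obs 6: x=3 → posterior Inverse-Gamma(12, 121/4)
obs 7: x=-5 → posterior Inverse-Gamma(25/2, 249/4)
obs 8: x=-7/4 → posterior Inverse-Gamma(13, 2353/32)
obs 9: x=6 → posterior Inverse-Gamma(27/2, 2497/32)
obs 10: x=-8 → posterior Inverse-Gamma(14, 4433/32)
obs 11: x=-1/2 → posterior Inverse-Gamma(29/2, 4629/32)

4629/496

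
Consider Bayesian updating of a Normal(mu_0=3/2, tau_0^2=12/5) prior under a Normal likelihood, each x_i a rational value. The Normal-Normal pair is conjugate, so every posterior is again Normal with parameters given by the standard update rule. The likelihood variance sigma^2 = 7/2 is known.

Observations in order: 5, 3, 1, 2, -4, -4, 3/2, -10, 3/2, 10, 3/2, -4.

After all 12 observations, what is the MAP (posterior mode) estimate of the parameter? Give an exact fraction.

273/646

obs 1: x=5 → posterior Normal(345/118, 84/59)
obs 2: x=3 → posterior Normal(489/166, 84/83)
obs 3: x=1 → posterior Normal(537/214, 84/107)
obs 4: x=2 → posterior Normal(633/262, 84/131)
obs 5: x=-4 → posterior Normal(441/310, 84/155)
obs 6: x=-4 → posterior Normal(249/358, 84/179)
obs 7: x=3/2 → posterior Normal(321/406, 12/29)
obs 8: x=-10 → posterior Normal(-159/454, 84/227)
obs 9: x=3/2 → posterior Normal(-87/502, 84/251)
obs 10: x=10 → posterior Normal(393/550, 84/275)
obs 11: x=3/2 → posterior Normal(465/598, 84/299)
obs 12: x=-4 → posterior Normal(273/646, 84/323)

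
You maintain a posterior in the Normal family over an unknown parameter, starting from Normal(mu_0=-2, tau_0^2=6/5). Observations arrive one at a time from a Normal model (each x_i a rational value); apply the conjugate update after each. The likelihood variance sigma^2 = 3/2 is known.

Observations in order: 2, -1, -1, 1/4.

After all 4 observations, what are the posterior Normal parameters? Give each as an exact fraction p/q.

obs 1: x=2 → posterior Normal(-2/9, 2/3)
obs 2: x=-1 → posterior Normal(-6/13, 6/13)
obs 3: x=-1 → posterior Normal(-10/17, 6/17)
obs 4: x=1/4 → posterior Normal(-3/7, 2/7)

mu_0=-3/7, tau_0^2=2/7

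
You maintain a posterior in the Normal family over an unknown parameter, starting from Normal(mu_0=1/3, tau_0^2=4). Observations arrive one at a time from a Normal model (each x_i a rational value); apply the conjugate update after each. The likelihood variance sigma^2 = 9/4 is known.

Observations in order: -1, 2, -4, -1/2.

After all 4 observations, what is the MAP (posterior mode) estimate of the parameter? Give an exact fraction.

obs 1: x=-1 → posterior Normal(-13/25, 36/25)
obs 2: x=2 → posterior Normal(19/41, 36/41)
obs 3: x=-4 → posterior Normal(-15/19, 12/19)
obs 4: x=-1/2 → posterior Normal(-53/73, 36/73)

-53/73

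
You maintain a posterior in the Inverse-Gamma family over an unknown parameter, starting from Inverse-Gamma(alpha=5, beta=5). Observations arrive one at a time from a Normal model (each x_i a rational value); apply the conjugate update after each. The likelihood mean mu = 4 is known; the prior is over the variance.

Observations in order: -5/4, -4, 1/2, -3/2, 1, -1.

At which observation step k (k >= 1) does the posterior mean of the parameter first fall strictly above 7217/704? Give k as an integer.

obs 1: x=-5/4 → posterior Inverse-Gamma(11/2, 601/32)
obs 2: x=-4 → posterior Inverse-Gamma(6, 1625/32)
obs 3: x=1/2 → posterior Inverse-Gamma(13/2, 1821/32)
obs 4: x=-3/2 → posterior Inverse-Gamma(7, 2305/32)
obs 5: x=1 → posterior Inverse-Gamma(15/2, 2449/32)
obs 6: x=-1 → posterior Inverse-Gamma(8, 2849/32)

k = 3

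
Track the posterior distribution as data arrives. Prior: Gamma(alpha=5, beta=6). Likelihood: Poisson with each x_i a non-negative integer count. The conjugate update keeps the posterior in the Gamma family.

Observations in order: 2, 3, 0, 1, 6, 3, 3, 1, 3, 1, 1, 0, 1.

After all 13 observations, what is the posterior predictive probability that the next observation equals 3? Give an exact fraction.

obs 1: x=2 → posterior Gamma(7, 7)
obs 2: x=3 → posterior Gamma(10, 8)
obs 3: x=0 → posterior Gamma(10, 9)
obs 4: x=1 → posterior Gamma(11, 10)
obs 5: x=6 → posterior Gamma(17, 11)
obs 6: x=3 → posterior Gamma(20, 12)
obs 7: x=3 → posterior Gamma(23, 13)
obs 8: x=1 → posterior Gamma(24, 14)
obs 9: x=3 → posterior Gamma(27, 15)
obs 10: x=1 → posterior Gamma(28, 16)
obs 11: x=1 → posterior Gamma(29, 17)
obs 12: x=0 → posterior Gamma(29, 18)
obs 13: x=1 → posterior Gamma(30, 19)

7144465154813051666410795101583932095431/53687091200000000000000000000000000000000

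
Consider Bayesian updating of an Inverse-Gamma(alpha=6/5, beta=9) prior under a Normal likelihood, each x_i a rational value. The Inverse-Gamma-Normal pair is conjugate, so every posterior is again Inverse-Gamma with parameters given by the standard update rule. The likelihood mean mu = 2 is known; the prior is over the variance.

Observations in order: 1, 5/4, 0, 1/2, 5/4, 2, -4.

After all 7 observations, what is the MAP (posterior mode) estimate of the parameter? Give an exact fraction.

2495/456

obs 1: x=1 → posterior Inverse-Gamma(17/10, 19/2)
obs 2: x=5/4 → posterior Inverse-Gamma(11/5, 313/32)
obs 3: x=0 → posterior Inverse-Gamma(27/10, 377/32)
obs 4: x=1/2 → posterior Inverse-Gamma(16/5, 413/32)
obs 5: x=5/4 → posterior Inverse-Gamma(37/10, 211/16)
obs 6: x=2 → posterior Inverse-Gamma(21/5, 211/16)
obs 7: x=-4 → posterior Inverse-Gamma(47/10, 499/16)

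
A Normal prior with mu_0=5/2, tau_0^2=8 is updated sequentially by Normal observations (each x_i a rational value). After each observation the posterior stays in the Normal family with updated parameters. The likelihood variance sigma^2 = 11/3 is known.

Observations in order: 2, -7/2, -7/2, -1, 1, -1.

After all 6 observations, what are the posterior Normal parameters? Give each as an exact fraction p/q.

mu_0=-233/310, tau_0^2=88/155

obs 1: x=2 → posterior Normal(151/70, 88/35)
obs 2: x=-7/2 → posterior Normal(-17/118, 88/59)
obs 3: x=-7/2 → posterior Normal(-185/166, 88/83)
obs 4: x=-1 → posterior Normal(-233/214, 88/107)
obs 5: x=1 → posterior Normal(-185/262, 88/131)
obs 6: x=-1 → posterior Normal(-233/310, 88/155)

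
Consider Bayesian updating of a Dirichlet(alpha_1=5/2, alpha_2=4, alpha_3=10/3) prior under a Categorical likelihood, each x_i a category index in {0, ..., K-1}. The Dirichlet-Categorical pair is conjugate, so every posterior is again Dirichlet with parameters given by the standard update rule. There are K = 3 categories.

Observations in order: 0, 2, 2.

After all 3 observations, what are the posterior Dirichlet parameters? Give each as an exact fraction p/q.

obs 1: x=0 → posterior Dirichlet(7/2, 4, 10/3)
obs 2: x=2 → posterior Dirichlet(7/2, 4, 13/3)
obs 3: x=2 → posterior Dirichlet(7/2, 4, 16/3)

alpha_1=7/2, alpha_2=4, alpha_3=16/3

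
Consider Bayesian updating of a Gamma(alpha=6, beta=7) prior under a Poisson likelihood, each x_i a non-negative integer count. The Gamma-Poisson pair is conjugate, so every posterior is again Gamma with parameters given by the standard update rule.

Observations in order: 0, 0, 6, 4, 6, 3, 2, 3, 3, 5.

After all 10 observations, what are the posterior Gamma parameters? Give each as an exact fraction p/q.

obs 1: x=0 → posterior Gamma(6, 8)
obs 2: x=0 → posterior Gamma(6, 9)
obs 3: x=6 → posterior Gamma(12, 10)
obs 4: x=4 → posterior Gamma(16, 11)
obs 5: x=6 → posterior Gamma(22, 12)
obs 6: x=3 → posterior Gamma(25, 13)
obs 7: x=2 → posterior Gamma(27, 14)
obs 8: x=3 → posterior Gamma(30, 15)
obs 9: x=3 → posterior Gamma(33, 16)
obs 10: x=5 → posterior Gamma(38, 17)

alpha=38, beta=17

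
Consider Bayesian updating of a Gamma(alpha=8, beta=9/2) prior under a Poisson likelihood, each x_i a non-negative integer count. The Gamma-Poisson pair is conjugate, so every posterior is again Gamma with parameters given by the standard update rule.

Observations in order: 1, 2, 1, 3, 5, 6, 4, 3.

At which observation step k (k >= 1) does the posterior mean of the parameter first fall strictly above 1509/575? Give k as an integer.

k = 8

obs 1: x=1 → posterior Gamma(9, 11/2)
obs 2: x=2 → posterior Gamma(11, 13/2)
obs 3: x=1 → posterior Gamma(12, 15/2)
obs 4: x=3 → posterior Gamma(15, 17/2)
obs 5: x=5 → posterior Gamma(20, 19/2)
obs 6: x=6 → posterior Gamma(26, 21/2)
obs 7: x=4 → posterior Gamma(30, 23/2)
obs 8: x=3 → posterior Gamma(33, 25/2)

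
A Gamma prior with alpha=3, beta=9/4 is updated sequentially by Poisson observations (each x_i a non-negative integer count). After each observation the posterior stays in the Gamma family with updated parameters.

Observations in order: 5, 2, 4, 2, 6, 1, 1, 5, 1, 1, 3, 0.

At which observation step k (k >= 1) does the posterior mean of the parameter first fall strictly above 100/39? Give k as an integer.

k = 3

obs 1: x=5 → posterior Gamma(8, 13/4)
obs 2: x=2 → posterior Gamma(10, 17/4)
obs 3: x=4 → posterior Gamma(14, 21/4)
obs 4: x=2 → posterior Gamma(16, 25/4)
obs 5: x=6 → posterior Gamma(22, 29/4)
obs 6: x=1 → posterior Gamma(23, 33/4)
obs 7: x=1 → posterior Gamma(24, 37/4)
obs 8: x=5 → posterior Gamma(29, 41/4)
obs 9: x=1 → posterior Gamma(30, 45/4)
obs 10: x=1 → posterior Gamma(31, 49/4)
obs 11: x=3 → posterior Gamma(34, 53/4)
obs 12: x=0 → posterior Gamma(34, 57/4)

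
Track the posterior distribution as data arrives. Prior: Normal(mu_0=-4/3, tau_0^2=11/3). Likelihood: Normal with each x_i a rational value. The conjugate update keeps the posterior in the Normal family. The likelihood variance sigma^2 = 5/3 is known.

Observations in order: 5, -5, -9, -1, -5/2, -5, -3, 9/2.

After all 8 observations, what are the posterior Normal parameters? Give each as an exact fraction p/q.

mu_0=-548/279, tau_0^2=55/279

obs 1: x=5 → posterior Normal(145/48, 55/48)
obs 2: x=-5 → posterior Normal(-20/81, 55/81)
obs 3: x=-9 → posterior Normal(-317/114, 55/114)
obs 4: x=-1 → posterior Normal(-50/21, 55/147)
obs 5: x=-5/2 → posterior Normal(-173/72, 11/36)
obs 6: x=-5 → posterior Normal(-1195/426, 55/213)
obs 7: x=-3 → posterior Normal(-1393/492, 55/246)
obs 8: x=9/2 → posterior Normal(-548/279, 55/279)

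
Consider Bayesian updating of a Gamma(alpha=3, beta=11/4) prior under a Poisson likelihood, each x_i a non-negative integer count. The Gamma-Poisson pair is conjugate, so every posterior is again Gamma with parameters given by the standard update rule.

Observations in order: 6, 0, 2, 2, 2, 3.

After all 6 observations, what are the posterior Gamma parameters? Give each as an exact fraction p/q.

obs 1: x=6 → posterior Gamma(9, 15/4)
obs 2: x=0 → posterior Gamma(9, 19/4)
obs 3: x=2 → posterior Gamma(11, 23/4)
obs 4: x=2 → posterior Gamma(13, 27/4)
obs 5: x=2 → posterior Gamma(15, 31/4)
obs 6: x=3 → posterior Gamma(18, 35/4)

alpha=18, beta=35/4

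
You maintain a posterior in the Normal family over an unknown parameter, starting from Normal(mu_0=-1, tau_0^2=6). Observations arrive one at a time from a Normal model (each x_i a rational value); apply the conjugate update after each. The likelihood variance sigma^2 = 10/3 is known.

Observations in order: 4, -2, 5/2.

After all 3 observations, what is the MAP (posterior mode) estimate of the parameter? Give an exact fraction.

obs 1: x=4 → posterior Normal(31/14, 15/7)
obs 2: x=-2 → posterior Normal(13/23, 30/23)
obs 3: x=5/2 → posterior Normal(71/64, 15/16)

71/64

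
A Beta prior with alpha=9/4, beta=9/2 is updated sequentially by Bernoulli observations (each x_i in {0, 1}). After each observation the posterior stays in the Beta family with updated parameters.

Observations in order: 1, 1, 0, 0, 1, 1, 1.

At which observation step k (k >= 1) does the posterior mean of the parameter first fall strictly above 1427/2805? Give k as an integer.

obs 1: x=1 → posterior Beta(13/4, 9/2)
obs 2: x=1 → posterior Beta(17/4, 9/2)
obs 3: x=0 → posterior Beta(17/4, 11/2)
obs 4: x=0 → posterior Beta(17/4, 13/2)
obs 5: x=1 → posterior Beta(21/4, 13/2)
obs 6: x=1 → posterior Beta(25/4, 13/2)
obs 7: x=1 → posterior Beta(29/4, 13/2)

k = 7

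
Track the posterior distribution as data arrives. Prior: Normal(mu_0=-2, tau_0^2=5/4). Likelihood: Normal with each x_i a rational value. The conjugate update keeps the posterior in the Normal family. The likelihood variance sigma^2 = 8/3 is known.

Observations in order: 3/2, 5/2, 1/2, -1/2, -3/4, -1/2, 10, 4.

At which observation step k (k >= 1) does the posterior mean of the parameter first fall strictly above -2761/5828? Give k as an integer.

k = 2

obs 1: x=3/2 → posterior Normal(-83/94, 40/47)
obs 2: x=5/2 → posterior Normal(-2/31, 20/31)
obs 3: x=1/2 → posterior Normal(1/22, 40/77)
obs 4: x=-1/2 → posterior Normal(-1/23, 10/23)
obs 5: x=-3/4 → posterior Normal(-61/428, 40/107)
obs 6: x=-1/2 → posterior Normal(-91/488, 20/61)
obs 7: x=10 → posterior Normal(509/548, 40/137)
obs 8: x=4 → posterior Normal(749/608, 5/19)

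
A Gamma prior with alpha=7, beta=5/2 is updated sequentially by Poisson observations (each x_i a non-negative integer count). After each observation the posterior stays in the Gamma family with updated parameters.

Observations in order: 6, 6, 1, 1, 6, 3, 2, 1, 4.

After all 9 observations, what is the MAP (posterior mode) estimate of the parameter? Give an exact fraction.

72/23

obs 1: x=6 → posterior Gamma(13, 7/2)
obs 2: x=6 → posterior Gamma(19, 9/2)
obs 3: x=1 → posterior Gamma(20, 11/2)
obs 4: x=1 → posterior Gamma(21, 13/2)
obs 5: x=6 → posterior Gamma(27, 15/2)
obs 6: x=3 → posterior Gamma(30, 17/2)
obs 7: x=2 → posterior Gamma(32, 19/2)
obs 8: x=1 → posterior Gamma(33, 21/2)
obs 9: x=4 → posterior Gamma(37, 23/2)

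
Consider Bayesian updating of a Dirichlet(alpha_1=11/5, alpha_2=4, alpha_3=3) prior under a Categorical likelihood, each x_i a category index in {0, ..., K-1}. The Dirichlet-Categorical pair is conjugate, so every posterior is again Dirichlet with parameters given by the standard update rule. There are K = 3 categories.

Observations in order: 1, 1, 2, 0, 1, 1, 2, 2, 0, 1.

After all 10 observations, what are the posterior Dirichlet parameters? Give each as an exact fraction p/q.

obs 1: x=1 → posterior Dirichlet(11/5, 5, 3)
obs 2: x=1 → posterior Dirichlet(11/5, 6, 3)
obs 3: x=2 → posterior Dirichlet(11/5, 6, 4)
obs 4: x=0 → posterior Dirichlet(16/5, 6, 4)
obs 5: x=1 → posterior Dirichlet(16/5, 7, 4)
obs 6: x=1 → posterior Dirichlet(16/5, 8, 4)
obs 7: x=2 → posterior Dirichlet(16/5, 8, 5)
obs 8: x=2 → posterior Dirichlet(16/5, 8, 6)
obs 9: x=0 → posterior Dirichlet(21/5, 8, 6)
obs 10: x=1 → posterior Dirichlet(21/5, 9, 6)

alpha_1=21/5, alpha_2=9, alpha_3=6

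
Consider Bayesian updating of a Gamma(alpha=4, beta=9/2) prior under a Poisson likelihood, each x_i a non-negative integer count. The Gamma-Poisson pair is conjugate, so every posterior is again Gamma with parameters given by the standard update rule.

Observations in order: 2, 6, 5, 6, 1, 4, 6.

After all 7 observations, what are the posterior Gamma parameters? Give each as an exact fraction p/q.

obs 1: x=2 → posterior Gamma(6, 11/2)
obs 2: x=6 → posterior Gamma(12, 13/2)
obs 3: x=5 → posterior Gamma(17, 15/2)
obs 4: x=6 → posterior Gamma(23, 17/2)
obs 5: x=1 → posterior Gamma(24, 19/2)
obs 6: x=4 → posterior Gamma(28, 21/2)
obs 7: x=6 → posterior Gamma(34, 23/2)

alpha=34, beta=23/2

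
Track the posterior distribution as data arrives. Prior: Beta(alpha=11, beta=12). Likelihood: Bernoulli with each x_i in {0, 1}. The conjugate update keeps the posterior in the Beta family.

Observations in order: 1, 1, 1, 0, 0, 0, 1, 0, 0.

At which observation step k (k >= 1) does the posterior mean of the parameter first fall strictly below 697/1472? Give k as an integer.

obs 1: x=1 → posterior Beta(12, 12)
obs 2: x=1 → posterior Beta(13, 12)
obs 3: x=1 → posterior Beta(14, 12)
obs 4: x=0 → posterior Beta(14, 13)
obs 5: x=0 → posterior Beta(14, 14)
obs 6: x=0 → posterior Beta(14, 15)
obs 7: x=1 → posterior Beta(15, 15)
obs 8: x=0 → posterior Beta(15, 16)
obs 9: x=0 → posterior Beta(15, 17)

k = 9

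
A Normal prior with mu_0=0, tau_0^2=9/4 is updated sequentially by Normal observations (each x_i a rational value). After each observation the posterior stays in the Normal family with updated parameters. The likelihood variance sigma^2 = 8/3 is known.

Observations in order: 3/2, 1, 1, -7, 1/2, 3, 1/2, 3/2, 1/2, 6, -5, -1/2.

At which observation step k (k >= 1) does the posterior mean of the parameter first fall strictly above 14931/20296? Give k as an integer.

obs 1: x=3/2 → posterior Normal(81/118, 72/59)
obs 2: x=1 → posterior Normal(135/172, 36/43)
obs 3: x=1 → posterior Normal(189/226, 72/113)
obs 4: x=-7 → posterior Normal(-27/40, 18/35)
obs 5: x=1/2 → posterior Normal(-81/167, 72/167)
obs 6: x=3 → posterior Normal(0, 36/97)
obs 7: x=1/2 → posterior Normal(27/442, 72/221)
obs 8: x=3/2 → posterior Normal(27/124, 9/31)
obs 9: x=1/2 → posterior Normal(27/110, 72/275)
obs 10: x=6 → posterior Normal(459/604, 36/151)
obs 11: x=-5 → posterior Normal(27/94, 72/329)
obs 12: x=-1/2 → posterior Normal(81/356, 18/89)

k = 2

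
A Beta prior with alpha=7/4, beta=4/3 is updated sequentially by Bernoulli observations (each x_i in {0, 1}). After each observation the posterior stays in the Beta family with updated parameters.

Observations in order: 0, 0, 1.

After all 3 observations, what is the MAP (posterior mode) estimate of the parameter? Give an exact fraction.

3/7

obs 1: x=0 → posterior Beta(7/4, 7/3)
obs 2: x=0 → posterior Beta(7/4, 10/3)
obs 3: x=1 → posterior Beta(11/4, 10/3)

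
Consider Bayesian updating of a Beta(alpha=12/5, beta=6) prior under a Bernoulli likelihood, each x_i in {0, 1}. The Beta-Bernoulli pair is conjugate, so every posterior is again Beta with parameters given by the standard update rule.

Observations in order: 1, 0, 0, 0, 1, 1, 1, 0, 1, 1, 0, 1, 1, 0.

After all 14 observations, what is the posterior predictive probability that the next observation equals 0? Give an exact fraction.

obs 1: x=1 → posterior Beta(17/5, 6)
obs 2: x=0 → posterior Beta(17/5, 7)
obs 3: x=0 → posterior Beta(17/5, 8)
obs 4: x=0 → posterior Beta(17/5, 9)
obs 5: x=1 → posterior Beta(22/5, 9)
obs 6: x=1 → posterior Beta(27/5, 9)
obs 7: x=1 → posterior Beta(32/5, 9)
obs 8: x=0 → posterior Beta(32/5, 10)
obs 9: x=1 → posterior Beta(37/5, 10)
obs 10: x=1 → posterior Beta(42/5, 10)
obs 11: x=0 → posterior Beta(42/5, 11)
obs 12: x=1 → posterior Beta(47/5, 11)
obs 13: x=1 → posterior Beta(52/5, 11)
obs 14: x=0 → posterior Beta(52/5, 12)

15/28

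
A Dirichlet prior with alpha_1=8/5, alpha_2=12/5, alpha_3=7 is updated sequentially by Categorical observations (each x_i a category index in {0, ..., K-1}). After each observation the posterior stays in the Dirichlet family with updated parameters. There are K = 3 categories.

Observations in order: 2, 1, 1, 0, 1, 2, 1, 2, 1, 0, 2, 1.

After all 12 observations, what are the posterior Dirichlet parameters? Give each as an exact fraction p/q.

obs 1: x=2 → posterior Dirichlet(8/5, 12/5, 8)
obs 2: x=1 → posterior Dirichlet(8/5, 17/5, 8)
obs 3: x=1 → posterior Dirichlet(8/5, 22/5, 8)
obs 4: x=0 → posterior Dirichlet(13/5, 22/5, 8)
obs 5: x=1 → posterior Dirichlet(13/5, 27/5, 8)
obs 6: x=2 → posterior Dirichlet(13/5, 27/5, 9)
obs 7: x=1 → posterior Dirichlet(13/5, 32/5, 9)
obs 8: x=2 → posterior Dirichlet(13/5, 32/5, 10)
obs 9: x=1 → posterior Dirichlet(13/5, 37/5, 10)
obs 10: x=0 → posterior Dirichlet(18/5, 37/5, 10)
obs 11: x=2 → posterior Dirichlet(18/5, 37/5, 11)
obs 12: x=1 → posterior Dirichlet(18/5, 42/5, 11)

alpha_1=18/5, alpha_2=42/5, alpha_3=11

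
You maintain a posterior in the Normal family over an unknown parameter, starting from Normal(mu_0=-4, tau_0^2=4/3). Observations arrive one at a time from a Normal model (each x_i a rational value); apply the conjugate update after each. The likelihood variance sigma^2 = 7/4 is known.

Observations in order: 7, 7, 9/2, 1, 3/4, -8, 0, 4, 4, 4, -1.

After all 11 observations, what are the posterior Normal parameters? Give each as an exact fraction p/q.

mu_0=288/197, tau_0^2=28/197

obs 1: x=7 → posterior Normal(28/37, 28/37)
obs 2: x=7 → posterior Normal(140/53, 28/53)
obs 3: x=9/2 → posterior Normal(212/69, 28/69)
obs 4: x=1 → posterior Normal(228/85, 28/85)
obs 5: x=3/4 → posterior Normal(240/101, 28/101)
obs 6: x=-8 → posterior Normal(112/117, 28/117)
obs 7: x=0 → posterior Normal(16/19, 4/19)
obs 8: x=4 → posterior Normal(176/149, 28/149)
obs 9: x=4 → posterior Normal(16/11, 28/165)
obs 10: x=4 → posterior Normal(304/181, 28/181)
obs 11: x=-1 → posterior Normal(288/197, 28/197)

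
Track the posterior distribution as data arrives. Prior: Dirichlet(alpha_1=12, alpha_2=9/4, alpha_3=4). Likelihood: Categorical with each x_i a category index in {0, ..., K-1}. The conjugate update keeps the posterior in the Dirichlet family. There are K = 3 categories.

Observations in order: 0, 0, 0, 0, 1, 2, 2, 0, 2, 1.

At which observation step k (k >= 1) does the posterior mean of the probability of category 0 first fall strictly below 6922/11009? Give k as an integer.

obs 1: x=0 → posterior Dirichlet(13, 9/4, 4)
obs 2: x=0 → posterior Dirichlet(14, 9/4, 4)
obs 3: x=0 → posterior Dirichlet(15, 9/4, 4)
obs 4: x=0 → posterior Dirichlet(16, 9/4, 4)
obs 5: x=1 → posterior Dirichlet(16, 13/4, 4)
obs 6: x=2 → posterior Dirichlet(16, 13/4, 5)
obs 7: x=2 → posterior Dirichlet(16, 13/4, 6)
obs 8: x=0 → posterior Dirichlet(17, 13/4, 6)
obs 9: x=2 → posterior Dirichlet(17, 13/4, 7)
obs 10: x=1 → posterior Dirichlet(17, 17/4, 7)

k = 9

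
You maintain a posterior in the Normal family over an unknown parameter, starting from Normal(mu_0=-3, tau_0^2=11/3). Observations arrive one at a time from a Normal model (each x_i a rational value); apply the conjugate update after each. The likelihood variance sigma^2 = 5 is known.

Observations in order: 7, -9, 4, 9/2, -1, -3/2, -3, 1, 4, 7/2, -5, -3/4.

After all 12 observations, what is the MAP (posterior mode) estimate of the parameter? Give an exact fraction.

obs 1: x=7 → posterior Normal(16/13, 55/26)
obs 2: x=-9 → posterior Normal(-67/37, 55/37)
obs 3: x=4 → posterior Normal(-23/48, 55/48)
obs 4: x=9/2 → posterior Normal(53/118, 55/59)
obs 5: x=-1 → posterior Normal(31/140, 11/14)
obs 6: x=-3/2 → posterior Normal(-1/81, 55/81)
obs 7: x=-3 → posterior Normal(-17/46, 55/92)
obs 8: x=1 → posterior Normal(-23/103, 55/103)
obs 9: x=4 → posterior Normal(7/38, 55/114)
obs 10: x=7/2 → posterior Normal(119/250, 11/25)
obs 11: x=-5 → posterior Normal(9/272, 55/136)
obs 12: x=-3/4 → posterior Normal(-5/196, 55/147)

-5/196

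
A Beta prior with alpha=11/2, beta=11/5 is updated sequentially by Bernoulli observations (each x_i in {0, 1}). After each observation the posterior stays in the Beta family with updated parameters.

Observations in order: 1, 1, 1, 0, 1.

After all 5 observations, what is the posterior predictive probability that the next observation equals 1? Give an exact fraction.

95/127

obs 1: x=1 → posterior Beta(13/2, 11/5)
obs 2: x=1 → posterior Beta(15/2, 11/5)
obs 3: x=1 → posterior Beta(17/2, 11/5)
obs 4: x=0 → posterior Beta(17/2, 16/5)
obs 5: x=1 → posterior Beta(19/2, 16/5)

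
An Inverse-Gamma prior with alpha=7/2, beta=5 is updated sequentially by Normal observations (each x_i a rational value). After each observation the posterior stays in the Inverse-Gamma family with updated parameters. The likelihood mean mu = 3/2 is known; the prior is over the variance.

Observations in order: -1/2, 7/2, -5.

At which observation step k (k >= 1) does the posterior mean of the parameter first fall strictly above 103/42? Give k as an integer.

obs 1: x=-1/2 → posterior Inverse-Gamma(4, 7)
obs 2: x=7/2 → posterior Inverse-Gamma(9/2, 9)
obs 3: x=-5 → posterior Inverse-Gamma(5, 241/8)

k = 2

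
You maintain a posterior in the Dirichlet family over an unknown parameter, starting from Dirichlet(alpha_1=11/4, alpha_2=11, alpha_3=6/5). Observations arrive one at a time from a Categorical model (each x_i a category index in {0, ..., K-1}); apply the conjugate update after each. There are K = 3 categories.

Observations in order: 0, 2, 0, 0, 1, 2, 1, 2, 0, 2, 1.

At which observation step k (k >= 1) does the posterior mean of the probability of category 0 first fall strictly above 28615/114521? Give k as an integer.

obs 1: x=0 → posterior Dirichlet(15/4, 11, 6/5)
obs 2: x=2 → posterior Dirichlet(15/4, 11, 11/5)
obs 3: x=0 → posterior Dirichlet(19/4, 11, 11/5)
obs 4: x=0 → posterior Dirichlet(23/4, 11, 11/5)
obs 5: x=1 → posterior Dirichlet(23/4, 12, 11/5)
obs 6: x=2 → posterior Dirichlet(23/4, 12, 16/5)
obs 7: x=1 → posterior Dirichlet(23/4, 13, 16/5)
obs 8: x=2 → posterior Dirichlet(23/4, 13, 21/5)
obs 9: x=0 → posterior Dirichlet(27/4, 13, 21/5)
obs 10: x=2 → posterior Dirichlet(27/4, 13, 26/5)
obs 11: x=1 → posterior Dirichlet(27/4, 14, 26/5)

k = 3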